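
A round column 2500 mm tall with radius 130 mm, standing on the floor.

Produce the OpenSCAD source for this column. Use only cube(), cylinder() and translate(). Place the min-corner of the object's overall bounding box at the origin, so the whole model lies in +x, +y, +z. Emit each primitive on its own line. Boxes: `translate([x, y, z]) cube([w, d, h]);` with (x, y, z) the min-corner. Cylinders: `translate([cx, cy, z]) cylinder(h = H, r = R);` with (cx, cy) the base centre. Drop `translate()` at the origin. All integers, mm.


translate([130, 130, 0]) cylinder(h = 2500, r = 130);


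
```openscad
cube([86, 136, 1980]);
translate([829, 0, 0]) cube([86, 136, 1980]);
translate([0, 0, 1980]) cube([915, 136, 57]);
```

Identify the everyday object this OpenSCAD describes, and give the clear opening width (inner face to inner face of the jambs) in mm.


A door frame. The clear opening width is 743 mm.

Two 1980 mm tall posts with a header on top — a door frame. The left jamb is 86 mm wide at x = 0; the right jamb starts at x = 829. The clear opening is 829 − 86 = 743 mm.


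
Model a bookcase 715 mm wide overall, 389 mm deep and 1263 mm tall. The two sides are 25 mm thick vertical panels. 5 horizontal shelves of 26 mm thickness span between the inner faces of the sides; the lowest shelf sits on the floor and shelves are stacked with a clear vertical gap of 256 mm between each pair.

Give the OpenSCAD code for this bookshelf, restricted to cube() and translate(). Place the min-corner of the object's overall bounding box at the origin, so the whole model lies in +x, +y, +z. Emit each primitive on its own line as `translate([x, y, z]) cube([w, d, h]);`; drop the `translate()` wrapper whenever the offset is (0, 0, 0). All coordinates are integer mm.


cube([25, 389, 1263]);
translate([690, 0, 0]) cube([25, 389, 1263]);
translate([25, 0, 0]) cube([665, 389, 26]);
translate([25, 0, 282]) cube([665, 389, 26]);
translate([25, 0, 564]) cube([665, 389, 26]);
translate([25, 0, 846]) cube([665, 389, 26]);
translate([25, 0, 1128]) cube([665, 389, 26]);


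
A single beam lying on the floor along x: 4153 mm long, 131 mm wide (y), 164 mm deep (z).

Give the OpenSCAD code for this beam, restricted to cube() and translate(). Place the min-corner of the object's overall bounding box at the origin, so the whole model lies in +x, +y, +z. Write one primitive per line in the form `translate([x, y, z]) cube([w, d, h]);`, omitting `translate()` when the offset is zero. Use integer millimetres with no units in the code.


cube([4153, 131, 164]);


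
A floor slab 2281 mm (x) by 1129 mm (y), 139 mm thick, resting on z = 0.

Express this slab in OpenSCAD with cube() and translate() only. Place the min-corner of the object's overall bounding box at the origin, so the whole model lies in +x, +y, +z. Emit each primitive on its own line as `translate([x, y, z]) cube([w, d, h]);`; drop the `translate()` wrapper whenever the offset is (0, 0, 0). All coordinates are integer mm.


cube([2281, 1129, 139]);


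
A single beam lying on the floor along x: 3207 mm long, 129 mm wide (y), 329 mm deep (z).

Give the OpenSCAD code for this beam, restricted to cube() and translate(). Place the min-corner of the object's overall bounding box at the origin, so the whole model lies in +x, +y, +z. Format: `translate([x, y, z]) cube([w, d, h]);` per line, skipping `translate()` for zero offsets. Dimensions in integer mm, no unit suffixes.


cube([3207, 129, 329]);


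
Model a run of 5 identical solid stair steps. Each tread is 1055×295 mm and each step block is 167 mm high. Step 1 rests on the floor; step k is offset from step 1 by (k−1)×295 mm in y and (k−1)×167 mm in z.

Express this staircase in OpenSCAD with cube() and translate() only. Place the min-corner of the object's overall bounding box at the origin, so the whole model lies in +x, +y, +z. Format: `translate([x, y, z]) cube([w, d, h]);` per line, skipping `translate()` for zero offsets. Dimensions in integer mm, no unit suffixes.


cube([1055, 295, 167]);
translate([0, 295, 167]) cube([1055, 295, 167]);
translate([0, 590, 334]) cube([1055, 295, 167]);
translate([0, 885, 501]) cube([1055, 295, 167]);
translate([0, 1180, 668]) cube([1055, 295, 167]);


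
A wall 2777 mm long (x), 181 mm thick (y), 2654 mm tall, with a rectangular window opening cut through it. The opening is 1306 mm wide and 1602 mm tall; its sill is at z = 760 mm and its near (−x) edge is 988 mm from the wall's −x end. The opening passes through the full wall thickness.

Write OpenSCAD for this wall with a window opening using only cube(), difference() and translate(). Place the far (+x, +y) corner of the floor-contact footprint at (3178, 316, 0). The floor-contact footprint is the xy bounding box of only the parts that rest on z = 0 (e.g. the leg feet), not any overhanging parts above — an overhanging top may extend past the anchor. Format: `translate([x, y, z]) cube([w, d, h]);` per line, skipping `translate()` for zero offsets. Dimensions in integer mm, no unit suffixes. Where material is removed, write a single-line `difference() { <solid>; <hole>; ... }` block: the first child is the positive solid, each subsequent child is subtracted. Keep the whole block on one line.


difference() { translate([401, 135, 0]) cube([2777, 181, 2654]); translate([1389, 135, 760]) cube([1306, 181, 1602]); }


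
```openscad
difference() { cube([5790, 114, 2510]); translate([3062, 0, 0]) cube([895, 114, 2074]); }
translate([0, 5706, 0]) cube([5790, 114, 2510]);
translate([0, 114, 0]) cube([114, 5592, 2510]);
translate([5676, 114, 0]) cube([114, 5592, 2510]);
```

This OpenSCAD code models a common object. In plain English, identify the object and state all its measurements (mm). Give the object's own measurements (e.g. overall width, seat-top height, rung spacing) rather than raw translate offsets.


A single room: four walls, each 2510 mm tall and 114 mm thick, enclosing an outside footprint 5790×5820 mm (x × y), no floor or roof. The front and back walls (−y and +y sides) run the full x-width; the side walls fit between their inner faces. A door opening 895 mm wide and 2074 mm tall is cut through the front wall from the floor up, its −x edge 3062 mm from the wall's −x end.


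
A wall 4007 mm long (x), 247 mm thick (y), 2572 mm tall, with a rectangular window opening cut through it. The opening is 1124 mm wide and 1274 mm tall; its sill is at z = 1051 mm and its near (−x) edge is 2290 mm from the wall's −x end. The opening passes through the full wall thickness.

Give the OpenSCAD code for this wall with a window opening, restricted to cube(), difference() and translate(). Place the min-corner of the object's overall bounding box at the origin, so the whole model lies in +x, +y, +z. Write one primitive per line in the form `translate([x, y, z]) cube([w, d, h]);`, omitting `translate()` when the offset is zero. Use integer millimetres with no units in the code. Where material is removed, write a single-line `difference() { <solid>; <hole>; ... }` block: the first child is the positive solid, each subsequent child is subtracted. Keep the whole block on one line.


difference() { cube([4007, 247, 2572]); translate([2290, 0, 1051]) cube([1124, 247, 1274]); }


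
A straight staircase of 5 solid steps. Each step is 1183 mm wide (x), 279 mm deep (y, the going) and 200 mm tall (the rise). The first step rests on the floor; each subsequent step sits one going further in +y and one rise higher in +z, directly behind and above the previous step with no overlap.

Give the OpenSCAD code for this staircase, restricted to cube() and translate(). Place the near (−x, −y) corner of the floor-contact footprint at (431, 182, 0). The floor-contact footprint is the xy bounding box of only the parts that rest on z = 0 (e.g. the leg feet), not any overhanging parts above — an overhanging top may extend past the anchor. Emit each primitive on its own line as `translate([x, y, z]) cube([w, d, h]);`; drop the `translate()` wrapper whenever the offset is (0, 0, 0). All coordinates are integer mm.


translate([431, 182, 0]) cube([1183, 279, 200]);
translate([431, 461, 200]) cube([1183, 279, 200]);
translate([431, 740, 400]) cube([1183, 279, 200]);
translate([431, 1019, 600]) cube([1183, 279, 200]);
translate([431, 1298, 800]) cube([1183, 279, 200]);


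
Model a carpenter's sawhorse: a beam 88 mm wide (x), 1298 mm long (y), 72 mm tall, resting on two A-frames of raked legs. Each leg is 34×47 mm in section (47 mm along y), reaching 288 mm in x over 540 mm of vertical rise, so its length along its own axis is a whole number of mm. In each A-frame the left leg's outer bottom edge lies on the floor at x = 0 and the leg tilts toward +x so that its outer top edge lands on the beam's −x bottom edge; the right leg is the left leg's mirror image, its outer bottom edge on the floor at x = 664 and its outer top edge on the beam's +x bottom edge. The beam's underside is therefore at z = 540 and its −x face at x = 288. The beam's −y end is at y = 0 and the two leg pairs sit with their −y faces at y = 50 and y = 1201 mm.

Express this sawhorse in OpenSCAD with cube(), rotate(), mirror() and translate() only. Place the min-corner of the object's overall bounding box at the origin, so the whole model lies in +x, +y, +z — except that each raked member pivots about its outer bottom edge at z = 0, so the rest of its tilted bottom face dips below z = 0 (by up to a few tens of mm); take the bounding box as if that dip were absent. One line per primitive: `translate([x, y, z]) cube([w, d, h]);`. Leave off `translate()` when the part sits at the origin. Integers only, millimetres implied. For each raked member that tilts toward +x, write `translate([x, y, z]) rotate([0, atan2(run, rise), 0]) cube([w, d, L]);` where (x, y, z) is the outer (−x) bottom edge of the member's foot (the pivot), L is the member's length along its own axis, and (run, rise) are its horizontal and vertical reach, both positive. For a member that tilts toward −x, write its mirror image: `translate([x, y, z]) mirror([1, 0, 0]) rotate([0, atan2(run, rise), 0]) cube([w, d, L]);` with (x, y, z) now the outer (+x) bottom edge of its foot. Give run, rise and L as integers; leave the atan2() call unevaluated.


// leg length = √(288² + 540²) = 612
// right-leg outer foot x = 2·288 + 88 = 664
// beam min-corner = (288, 0, 540)
translate([288, 0, 540]) cube([88, 1298, 72]);
translate([0, 50, 0]) rotate([0, atan2(288, 540), 0]) cube([34, 47, 612]);
translate([664, 50, 0]) mirror([1, 0, 0]) rotate([0, atan2(288, 540), 0]) cube([34, 47, 612]);
translate([0, 1201, 0]) rotate([0, atan2(288, 540), 0]) cube([34, 47, 612]);
translate([664, 1201, 0]) mirror([1, 0, 0]) rotate([0, atan2(288, 540), 0]) cube([34, 47, 612]);


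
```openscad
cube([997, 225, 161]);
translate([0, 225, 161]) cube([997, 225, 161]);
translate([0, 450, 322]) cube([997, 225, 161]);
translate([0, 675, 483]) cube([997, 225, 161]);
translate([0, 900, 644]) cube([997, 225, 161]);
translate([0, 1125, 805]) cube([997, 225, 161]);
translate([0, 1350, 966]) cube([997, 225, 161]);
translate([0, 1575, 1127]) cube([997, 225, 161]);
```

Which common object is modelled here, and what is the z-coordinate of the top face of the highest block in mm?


A staircase. The total rise is 1288 mm.

8 identical blocks, each offset up and back from the previous — a staircase. Each step is 161 mm tall and there are 8 of them, so the total rise is 8 × 161 = 1288 mm.


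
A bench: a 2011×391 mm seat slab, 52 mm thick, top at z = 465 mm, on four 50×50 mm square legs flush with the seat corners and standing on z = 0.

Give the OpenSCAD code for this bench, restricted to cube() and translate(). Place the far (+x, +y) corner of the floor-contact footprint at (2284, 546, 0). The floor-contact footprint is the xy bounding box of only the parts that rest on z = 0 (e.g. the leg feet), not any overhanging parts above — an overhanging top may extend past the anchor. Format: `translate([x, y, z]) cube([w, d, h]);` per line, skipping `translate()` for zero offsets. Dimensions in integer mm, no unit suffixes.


translate([273, 155, 413]) cube([2011, 391, 52]);
translate([273, 155, 0]) cube([50, 50, 413]);
translate([273, 496, 0]) cube([50, 50, 413]);
translate([2234, 155, 0]) cube([50, 50, 413]);
translate([2234, 496, 0]) cube([50, 50, 413]);


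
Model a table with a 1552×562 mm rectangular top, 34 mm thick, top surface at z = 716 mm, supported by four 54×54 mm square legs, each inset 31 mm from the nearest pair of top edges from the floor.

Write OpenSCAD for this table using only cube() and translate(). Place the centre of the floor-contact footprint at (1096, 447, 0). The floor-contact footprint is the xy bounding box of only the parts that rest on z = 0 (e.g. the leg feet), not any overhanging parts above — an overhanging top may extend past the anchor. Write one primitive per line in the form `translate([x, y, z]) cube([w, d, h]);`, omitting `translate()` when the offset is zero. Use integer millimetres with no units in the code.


translate([320, 166, 682]) cube([1552, 562, 34]);
translate([351, 197, 0]) cube([54, 54, 682]);
translate([1787, 197, 0]) cube([54, 54, 682]);
translate([351, 643, 0]) cube([54, 54, 682]);
translate([1787, 643, 0]) cube([54, 54, 682]);


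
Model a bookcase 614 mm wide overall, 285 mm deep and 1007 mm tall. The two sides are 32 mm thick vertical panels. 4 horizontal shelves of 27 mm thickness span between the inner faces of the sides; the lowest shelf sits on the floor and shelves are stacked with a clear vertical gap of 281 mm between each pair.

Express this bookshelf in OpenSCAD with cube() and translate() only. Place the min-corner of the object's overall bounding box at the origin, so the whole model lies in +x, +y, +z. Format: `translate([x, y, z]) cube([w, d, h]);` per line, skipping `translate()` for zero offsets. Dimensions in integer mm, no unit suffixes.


cube([32, 285, 1007]);
translate([582, 0, 0]) cube([32, 285, 1007]);
translate([32, 0, 0]) cube([550, 285, 27]);
translate([32, 0, 308]) cube([550, 285, 27]);
translate([32, 0, 616]) cube([550, 285, 27]);
translate([32, 0, 924]) cube([550, 285, 27]);


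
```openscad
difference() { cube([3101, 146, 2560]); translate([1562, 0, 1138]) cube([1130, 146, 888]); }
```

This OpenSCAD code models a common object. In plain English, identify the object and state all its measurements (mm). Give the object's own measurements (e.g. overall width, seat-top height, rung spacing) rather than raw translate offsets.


A wall 3101 mm long (x), 146 mm thick (y), 2560 mm tall, with a rectangular window opening cut through it. The opening is 1130 mm wide and 888 mm tall; its sill is at z = 1138 mm and its near (−x) edge is 1562 mm from the wall's −x end. The opening passes through the full wall thickness.


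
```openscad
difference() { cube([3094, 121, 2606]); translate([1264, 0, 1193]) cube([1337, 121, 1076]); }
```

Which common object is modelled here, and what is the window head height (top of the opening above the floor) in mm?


A wall with a window opening. The window head height is 2269 mm.

A wall with a rectangular opening subtracted — a window. Sill at z = 1193, opening 1076 mm tall, so the head is at 1193 + 1076 = 2269 mm.


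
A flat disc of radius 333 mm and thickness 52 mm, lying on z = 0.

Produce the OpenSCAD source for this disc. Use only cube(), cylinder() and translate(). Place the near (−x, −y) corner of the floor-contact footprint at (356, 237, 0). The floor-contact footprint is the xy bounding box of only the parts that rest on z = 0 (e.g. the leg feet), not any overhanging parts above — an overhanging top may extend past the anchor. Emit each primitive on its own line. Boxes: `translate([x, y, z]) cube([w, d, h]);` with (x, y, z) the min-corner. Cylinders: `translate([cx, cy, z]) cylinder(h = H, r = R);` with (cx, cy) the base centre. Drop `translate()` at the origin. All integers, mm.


translate([689, 570, 0]) cylinder(h = 52, r = 333);


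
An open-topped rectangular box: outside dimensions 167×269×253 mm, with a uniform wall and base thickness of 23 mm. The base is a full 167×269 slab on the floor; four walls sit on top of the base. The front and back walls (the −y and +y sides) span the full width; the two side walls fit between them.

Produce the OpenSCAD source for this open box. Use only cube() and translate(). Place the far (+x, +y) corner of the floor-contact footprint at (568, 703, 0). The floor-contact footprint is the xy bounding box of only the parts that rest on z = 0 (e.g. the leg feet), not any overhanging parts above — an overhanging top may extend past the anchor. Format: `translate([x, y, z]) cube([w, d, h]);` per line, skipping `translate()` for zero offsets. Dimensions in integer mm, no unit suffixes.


translate([401, 434, 0]) cube([167, 269, 23]);
translate([401, 434, 23]) cube([167, 23, 230]);
translate([401, 680, 23]) cube([167, 23, 230]);
translate([401, 457, 23]) cube([23, 223, 230]);
translate([545, 457, 23]) cube([23, 223, 230]);


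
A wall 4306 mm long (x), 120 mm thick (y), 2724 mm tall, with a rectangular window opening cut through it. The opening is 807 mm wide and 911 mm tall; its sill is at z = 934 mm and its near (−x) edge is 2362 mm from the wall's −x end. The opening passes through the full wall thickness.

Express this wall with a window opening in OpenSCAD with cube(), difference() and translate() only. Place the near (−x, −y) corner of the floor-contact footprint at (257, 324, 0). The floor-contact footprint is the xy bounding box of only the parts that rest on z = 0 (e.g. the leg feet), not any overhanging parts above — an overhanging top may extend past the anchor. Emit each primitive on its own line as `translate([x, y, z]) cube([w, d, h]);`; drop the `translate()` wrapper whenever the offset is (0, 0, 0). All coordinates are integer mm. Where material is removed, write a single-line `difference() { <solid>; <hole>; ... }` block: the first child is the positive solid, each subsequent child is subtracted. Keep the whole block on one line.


difference() { translate([257, 324, 0]) cube([4306, 120, 2724]); translate([2619, 324, 934]) cube([807, 120, 911]); }


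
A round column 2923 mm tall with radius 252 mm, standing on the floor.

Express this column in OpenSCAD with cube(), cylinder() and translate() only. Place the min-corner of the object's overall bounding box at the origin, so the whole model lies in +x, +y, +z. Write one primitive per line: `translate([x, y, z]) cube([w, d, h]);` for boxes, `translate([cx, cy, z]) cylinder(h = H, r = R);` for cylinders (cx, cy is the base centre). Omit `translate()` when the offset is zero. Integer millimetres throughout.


translate([252, 252, 0]) cylinder(h = 2923, r = 252);


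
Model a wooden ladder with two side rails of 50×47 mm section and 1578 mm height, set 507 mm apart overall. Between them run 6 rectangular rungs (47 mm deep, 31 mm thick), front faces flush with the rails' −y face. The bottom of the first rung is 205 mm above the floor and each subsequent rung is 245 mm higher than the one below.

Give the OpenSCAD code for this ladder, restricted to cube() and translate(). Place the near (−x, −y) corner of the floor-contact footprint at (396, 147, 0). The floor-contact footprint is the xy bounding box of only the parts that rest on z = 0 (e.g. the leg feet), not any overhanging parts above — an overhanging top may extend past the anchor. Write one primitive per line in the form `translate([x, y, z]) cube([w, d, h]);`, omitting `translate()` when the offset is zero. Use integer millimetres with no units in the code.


translate([396, 147, 0]) cube([50, 47, 1578]);
translate([853, 147, 0]) cube([50, 47, 1578]);
translate([446, 147, 205]) cube([407, 47, 31]);
translate([446, 147, 450]) cube([407, 47, 31]);
translate([446, 147, 695]) cube([407, 47, 31]);
translate([446, 147, 940]) cube([407, 47, 31]);
translate([446, 147, 1185]) cube([407, 47, 31]);
translate([446, 147, 1430]) cube([407, 47, 31]);


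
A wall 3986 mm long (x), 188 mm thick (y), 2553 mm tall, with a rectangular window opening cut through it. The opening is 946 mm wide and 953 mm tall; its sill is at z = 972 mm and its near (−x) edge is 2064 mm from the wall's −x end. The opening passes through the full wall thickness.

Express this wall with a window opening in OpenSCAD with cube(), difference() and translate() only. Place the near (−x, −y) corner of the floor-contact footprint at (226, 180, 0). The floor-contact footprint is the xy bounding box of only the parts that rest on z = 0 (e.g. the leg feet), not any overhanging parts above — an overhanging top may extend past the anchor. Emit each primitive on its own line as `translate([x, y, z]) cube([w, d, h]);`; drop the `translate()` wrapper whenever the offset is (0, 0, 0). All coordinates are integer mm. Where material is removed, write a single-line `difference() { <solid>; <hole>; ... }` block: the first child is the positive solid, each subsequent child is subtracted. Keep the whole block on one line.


difference() { translate([226, 180, 0]) cube([3986, 188, 2553]); translate([2290, 180, 972]) cube([946, 188, 953]); }


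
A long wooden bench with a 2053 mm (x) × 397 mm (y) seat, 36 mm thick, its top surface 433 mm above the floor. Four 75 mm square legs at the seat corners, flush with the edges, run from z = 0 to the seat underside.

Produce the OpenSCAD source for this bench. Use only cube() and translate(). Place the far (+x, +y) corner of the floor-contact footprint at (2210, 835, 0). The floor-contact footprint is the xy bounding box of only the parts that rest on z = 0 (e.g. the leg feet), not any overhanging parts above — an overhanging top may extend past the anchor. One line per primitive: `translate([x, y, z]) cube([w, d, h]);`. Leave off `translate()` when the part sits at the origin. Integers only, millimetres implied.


translate([157, 438, 397]) cube([2053, 397, 36]);
translate([157, 438, 0]) cube([75, 75, 397]);
translate([157, 760, 0]) cube([75, 75, 397]);
translate([2135, 438, 0]) cube([75, 75, 397]);
translate([2135, 760, 0]) cube([75, 75, 397]);


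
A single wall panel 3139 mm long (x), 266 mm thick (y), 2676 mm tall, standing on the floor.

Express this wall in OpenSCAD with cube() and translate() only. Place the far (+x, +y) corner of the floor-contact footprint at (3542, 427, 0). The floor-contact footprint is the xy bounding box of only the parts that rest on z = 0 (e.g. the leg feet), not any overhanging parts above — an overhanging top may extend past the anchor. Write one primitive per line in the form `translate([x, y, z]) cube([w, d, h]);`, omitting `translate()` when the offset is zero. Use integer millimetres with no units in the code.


translate([403, 161, 0]) cube([3139, 266, 2676]);


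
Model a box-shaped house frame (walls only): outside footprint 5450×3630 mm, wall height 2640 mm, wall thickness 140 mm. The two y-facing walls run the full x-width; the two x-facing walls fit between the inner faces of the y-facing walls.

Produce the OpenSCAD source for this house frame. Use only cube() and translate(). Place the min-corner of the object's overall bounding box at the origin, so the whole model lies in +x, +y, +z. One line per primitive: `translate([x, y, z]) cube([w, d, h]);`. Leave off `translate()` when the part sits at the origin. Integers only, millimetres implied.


cube([5450, 140, 2640]);
translate([0, 3490, 0]) cube([5450, 140, 2640]);
translate([0, 140, 0]) cube([140, 3350, 2640]);
translate([5310, 140, 0]) cube([140, 3350, 2640]);


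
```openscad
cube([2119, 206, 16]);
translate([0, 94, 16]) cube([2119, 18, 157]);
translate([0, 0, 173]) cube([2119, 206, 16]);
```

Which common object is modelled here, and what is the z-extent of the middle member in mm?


An I-beam. The web height is 157 mm.

Two wide flanges with a thin centred web — an I-beam. Overall 189 mm minus two 16 mm flanges gives a web of 189 − 2·16 = 157 mm.


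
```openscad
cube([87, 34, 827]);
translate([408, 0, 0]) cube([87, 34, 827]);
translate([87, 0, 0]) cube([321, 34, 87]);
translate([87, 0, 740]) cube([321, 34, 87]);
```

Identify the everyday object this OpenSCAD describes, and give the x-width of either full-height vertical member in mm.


A picture frame. The border width is 87 mm.

Four thin pieces enclosing a rectangular opening — a picture frame. The two full-height stiles are 827 mm tall; the top rail sits at z = 740 and is 87 mm tall, so the border above the opening is 827 − 740 = 87 mm, matching the stile x-width.


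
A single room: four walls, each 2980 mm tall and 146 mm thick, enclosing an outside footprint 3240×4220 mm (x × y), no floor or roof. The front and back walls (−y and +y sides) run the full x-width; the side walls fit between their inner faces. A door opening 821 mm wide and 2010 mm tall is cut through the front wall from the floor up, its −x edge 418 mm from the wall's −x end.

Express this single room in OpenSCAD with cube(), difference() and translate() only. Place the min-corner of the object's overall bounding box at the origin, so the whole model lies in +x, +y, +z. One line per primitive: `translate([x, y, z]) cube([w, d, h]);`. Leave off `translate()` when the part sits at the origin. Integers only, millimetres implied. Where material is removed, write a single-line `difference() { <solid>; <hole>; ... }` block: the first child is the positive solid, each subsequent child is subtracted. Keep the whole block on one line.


difference() { cube([3240, 146, 2980]); translate([418, 0, 0]) cube([821, 146, 2010]); }
translate([0, 4074, 0]) cube([3240, 146, 2980]);
translate([0, 146, 0]) cube([146, 3928, 2980]);
translate([3094, 146, 0]) cube([146, 3928, 2980]);


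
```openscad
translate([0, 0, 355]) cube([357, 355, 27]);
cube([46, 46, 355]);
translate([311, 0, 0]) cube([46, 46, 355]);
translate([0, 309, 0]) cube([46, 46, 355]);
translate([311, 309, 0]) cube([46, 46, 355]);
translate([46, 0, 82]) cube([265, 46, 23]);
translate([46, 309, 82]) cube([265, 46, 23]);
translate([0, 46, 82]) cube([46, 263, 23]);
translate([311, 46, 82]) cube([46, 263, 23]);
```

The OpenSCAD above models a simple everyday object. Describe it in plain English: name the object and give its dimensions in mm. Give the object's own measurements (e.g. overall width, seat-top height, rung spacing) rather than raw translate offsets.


A simple wooden stool: a rectangular seat 357 mm (x) by 355 mm (y), 27 mm thick, top face at z = 382 mm, on four square legs, each 46×46 mm in cross-section. The legs rest on z = 0, each flush with a corner of the seat. Four stretchers, 46 mm wide and 23 mm tall, connect adjacent legs with their undersides at z = 82 mm, each running between the inner faces of the legs it joins and aligned with the legs' outer faces on the other axis.


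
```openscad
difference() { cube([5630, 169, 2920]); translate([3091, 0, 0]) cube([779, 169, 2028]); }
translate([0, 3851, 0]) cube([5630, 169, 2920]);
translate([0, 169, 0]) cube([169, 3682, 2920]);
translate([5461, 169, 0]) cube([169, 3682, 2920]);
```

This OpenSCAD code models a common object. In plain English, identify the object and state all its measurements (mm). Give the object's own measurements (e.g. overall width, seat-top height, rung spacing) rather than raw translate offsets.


A single room: four walls, each 2920 mm tall and 169 mm thick, enclosing an outside footprint 5630×4020 mm (x × y), no floor or roof. The front and back walls (−y and +y sides) run the full x-width; the side walls fit between their inner faces. A door opening 779 mm wide and 2028 mm tall is cut through the front wall from the floor up, its −x edge 3091 mm from the wall's −x end.


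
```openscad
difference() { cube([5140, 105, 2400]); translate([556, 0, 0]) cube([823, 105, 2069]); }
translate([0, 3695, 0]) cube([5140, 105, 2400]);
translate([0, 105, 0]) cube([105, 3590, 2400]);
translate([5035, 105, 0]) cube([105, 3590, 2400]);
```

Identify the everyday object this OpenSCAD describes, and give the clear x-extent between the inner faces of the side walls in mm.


A single room. The interior width is 4930 mm.

Four walls enclosing a rectangle with a door in the front wall — a room. Outside width 5140 minus two 105 mm walls gives 4930 mm.


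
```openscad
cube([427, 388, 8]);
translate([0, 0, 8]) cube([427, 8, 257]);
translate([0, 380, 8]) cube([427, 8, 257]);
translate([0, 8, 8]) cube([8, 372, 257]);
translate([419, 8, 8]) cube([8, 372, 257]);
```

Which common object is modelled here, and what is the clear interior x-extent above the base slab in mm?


An open box. The internal width is 411 mm.

A 427×388 base slab with four walls standing on it — an open box. The base is 427 mm wide and the walls are 8 mm thick, so the internal width is 427 − 2 × 8 = 411 mm.


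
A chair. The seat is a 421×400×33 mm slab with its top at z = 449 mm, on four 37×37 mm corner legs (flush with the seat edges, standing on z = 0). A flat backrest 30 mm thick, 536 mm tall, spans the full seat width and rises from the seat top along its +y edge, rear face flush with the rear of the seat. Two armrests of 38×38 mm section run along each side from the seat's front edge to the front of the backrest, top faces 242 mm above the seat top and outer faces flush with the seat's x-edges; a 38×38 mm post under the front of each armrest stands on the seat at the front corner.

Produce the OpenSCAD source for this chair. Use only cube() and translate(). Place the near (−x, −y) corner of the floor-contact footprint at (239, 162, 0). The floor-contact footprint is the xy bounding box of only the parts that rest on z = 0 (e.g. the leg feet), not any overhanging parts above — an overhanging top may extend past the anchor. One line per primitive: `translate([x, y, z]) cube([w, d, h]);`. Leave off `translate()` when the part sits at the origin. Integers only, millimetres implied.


translate([239, 162, 416]) cube([421, 400, 33]);
translate([239, 162, 0]) cube([37, 37, 416]);
translate([623, 162, 0]) cube([37, 37, 416]);
translate([239, 525, 0]) cube([37, 37, 416]);
translate([623, 525, 0]) cube([37, 37, 416]);
translate([239, 532, 449]) cube([421, 30, 536]);
translate([239, 162, 653]) cube([38, 370, 38]);
translate([622, 162, 653]) cube([38, 370, 38]);
translate([239, 162, 449]) cube([38, 38, 204]);
translate([622, 162, 449]) cube([38, 38, 204]);


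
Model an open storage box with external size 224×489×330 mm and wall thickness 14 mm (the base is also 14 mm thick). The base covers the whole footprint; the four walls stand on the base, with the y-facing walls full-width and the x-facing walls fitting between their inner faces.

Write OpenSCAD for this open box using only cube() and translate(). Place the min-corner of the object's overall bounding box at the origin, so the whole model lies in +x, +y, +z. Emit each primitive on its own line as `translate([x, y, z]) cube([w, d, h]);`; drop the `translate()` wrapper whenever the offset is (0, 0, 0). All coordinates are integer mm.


cube([224, 489, 14]);
translate([0, 0, 14]) cube([224, 14, 316]);
translate([0, 475, 14]) cube([224, 14, 316]);
translate([0, 14, 14]) cube([14, 461, 316]);
translate([210, 14, 14]) cube([14, 461, 316]);


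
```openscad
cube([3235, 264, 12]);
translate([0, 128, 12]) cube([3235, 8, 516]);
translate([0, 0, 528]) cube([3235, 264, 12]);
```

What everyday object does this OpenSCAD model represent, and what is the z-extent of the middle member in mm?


An I-beam. The web height is 516 mm.

Two wide flanges with a thin centred web — an I-beam. Overall 540 mm minus two 12 mm flanges gives a web of 540 − 2·12 = 516 mm.


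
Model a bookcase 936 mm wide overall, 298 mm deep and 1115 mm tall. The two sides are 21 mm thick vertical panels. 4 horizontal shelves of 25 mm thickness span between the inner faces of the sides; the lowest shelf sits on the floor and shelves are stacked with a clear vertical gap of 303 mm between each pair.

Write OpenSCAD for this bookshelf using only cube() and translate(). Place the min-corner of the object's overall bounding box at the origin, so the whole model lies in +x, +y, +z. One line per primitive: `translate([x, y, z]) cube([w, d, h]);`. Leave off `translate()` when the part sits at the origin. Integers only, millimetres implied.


cube([21, 298, 1115]);
translate([915, 0, 0]) cube([21, 298, 1115]);
translate([21, 0, 0]) cube([894, 298, 25]);
translate([21, 0, 328]) cube([894, 298, 25]);
translate([21, 0, 656]) cube([894, 298, 25]);
translate([21, 0, 984]) cube([894, 298, 25]);


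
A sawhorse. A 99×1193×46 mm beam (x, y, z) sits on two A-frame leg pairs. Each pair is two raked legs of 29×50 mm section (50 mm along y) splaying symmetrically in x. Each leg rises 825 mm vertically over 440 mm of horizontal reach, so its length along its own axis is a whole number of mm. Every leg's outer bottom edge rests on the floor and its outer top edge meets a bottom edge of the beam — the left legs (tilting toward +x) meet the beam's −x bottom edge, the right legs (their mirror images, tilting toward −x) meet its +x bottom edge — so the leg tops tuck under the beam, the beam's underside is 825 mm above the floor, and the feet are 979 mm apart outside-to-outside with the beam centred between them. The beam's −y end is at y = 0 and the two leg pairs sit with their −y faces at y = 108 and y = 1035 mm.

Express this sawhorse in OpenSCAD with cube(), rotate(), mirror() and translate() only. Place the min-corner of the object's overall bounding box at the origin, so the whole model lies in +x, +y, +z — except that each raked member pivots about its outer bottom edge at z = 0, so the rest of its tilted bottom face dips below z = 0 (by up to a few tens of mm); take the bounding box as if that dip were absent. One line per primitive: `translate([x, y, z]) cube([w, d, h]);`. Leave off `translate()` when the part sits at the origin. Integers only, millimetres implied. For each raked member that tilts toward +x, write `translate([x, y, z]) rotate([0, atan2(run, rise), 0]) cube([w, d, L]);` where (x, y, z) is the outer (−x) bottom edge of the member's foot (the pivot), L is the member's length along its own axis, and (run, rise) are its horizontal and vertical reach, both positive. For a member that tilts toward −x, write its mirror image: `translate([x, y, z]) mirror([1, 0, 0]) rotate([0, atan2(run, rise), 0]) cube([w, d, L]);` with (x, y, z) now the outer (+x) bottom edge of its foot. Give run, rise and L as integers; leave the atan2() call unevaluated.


translate([440, 0, 825]) cube([99, 1193, 46]);
translate([0, 108, 0]) rotate([0, atan2(440, 825), 0]) cube([29, 50, 935]);
translate([979, 108, 0]) mirror([1, 0, 0]) rotate([0, atan2(440, 825), 0]) cube([29, 50, 935]);
translate([0, 1035, 0]) rotate([0, atan2(440, 825), 0]) cube([29, 50, 935]);
translate([979, 1035, 0]) mirror([1, 0, 0]) rotate([0, atan2(440, 825), 0]) cube([29, 50, 935]);


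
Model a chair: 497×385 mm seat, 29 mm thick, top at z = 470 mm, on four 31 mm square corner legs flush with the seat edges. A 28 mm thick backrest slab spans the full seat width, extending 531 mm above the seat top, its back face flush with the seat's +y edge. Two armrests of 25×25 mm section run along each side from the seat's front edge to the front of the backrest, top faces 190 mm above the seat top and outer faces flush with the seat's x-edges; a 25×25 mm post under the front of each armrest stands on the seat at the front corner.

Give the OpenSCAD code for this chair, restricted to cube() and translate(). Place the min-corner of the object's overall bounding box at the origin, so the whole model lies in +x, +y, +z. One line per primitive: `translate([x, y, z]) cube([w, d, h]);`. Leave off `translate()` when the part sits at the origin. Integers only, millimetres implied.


// leg_h = 470 - 29 = 441
// arm post h = 190 - 25 = 165
translate([0, 0, 441]) cube([497, 385, 29]);
cube([31, 31, 441]);
translate([466, 0, 0]) cube([31, 31, 441]);
translate([0, 354, 0]) cube([31, 31, 441]);
translate([466, 354, 0]) cube([31, 31, 441]);
translate([0, 357, 470]) cube([497, 28, 531]);
translate([0, 0, 635]) cube([25, 357, 25]);
translate([472, 0, 635]) cube([25, 357, 25]);
translate([0, 0, 470]) cube([25, 25, 165]);
translate([472, 0, 470]) cube([25, 25, 165]);


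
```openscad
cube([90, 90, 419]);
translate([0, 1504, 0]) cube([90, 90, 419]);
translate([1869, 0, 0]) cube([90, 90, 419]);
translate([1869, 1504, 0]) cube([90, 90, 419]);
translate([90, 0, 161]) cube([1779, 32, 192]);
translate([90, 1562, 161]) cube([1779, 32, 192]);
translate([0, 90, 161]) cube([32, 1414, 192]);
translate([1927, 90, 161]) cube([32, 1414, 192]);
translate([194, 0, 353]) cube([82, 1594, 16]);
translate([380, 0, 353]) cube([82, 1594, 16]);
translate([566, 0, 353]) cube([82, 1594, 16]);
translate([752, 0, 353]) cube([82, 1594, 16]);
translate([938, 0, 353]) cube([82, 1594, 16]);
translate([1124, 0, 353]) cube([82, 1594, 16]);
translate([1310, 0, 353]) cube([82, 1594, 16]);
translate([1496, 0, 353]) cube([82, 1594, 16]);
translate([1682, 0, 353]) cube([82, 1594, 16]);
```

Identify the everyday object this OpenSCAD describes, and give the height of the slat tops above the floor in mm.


A bed frame. The slat-top height is 369 mm.

Four posts, four rails, and a row of slats — a bed frame. Slats sit on the rails at z = 161 + 192 = 353; with slat thickness 16, the top is 369 mm.


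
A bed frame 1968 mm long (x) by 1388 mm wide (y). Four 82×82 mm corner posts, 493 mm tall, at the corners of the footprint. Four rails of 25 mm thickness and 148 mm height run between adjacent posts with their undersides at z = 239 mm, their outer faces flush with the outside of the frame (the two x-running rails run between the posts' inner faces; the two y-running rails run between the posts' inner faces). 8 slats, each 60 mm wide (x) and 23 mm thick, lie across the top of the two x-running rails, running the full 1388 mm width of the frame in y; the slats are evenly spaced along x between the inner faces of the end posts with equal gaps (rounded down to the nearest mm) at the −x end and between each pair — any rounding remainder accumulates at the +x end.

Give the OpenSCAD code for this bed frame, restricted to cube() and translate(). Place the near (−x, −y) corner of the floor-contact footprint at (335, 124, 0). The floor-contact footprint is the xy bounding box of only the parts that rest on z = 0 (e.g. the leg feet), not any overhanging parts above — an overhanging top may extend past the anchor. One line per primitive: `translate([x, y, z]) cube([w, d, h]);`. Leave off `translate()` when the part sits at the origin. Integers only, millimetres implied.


// slat z = rail_z + rail_h = 239 + 148 = 387
// slat gap = ⌊(1804 − 8·60) / 9⌋ = 147
translate([335, 124, 0]) cube([82, 82, 493]);
translate([335, 1430, 0]) cube([82, 82, 493]);
translate([2221, 124, 0]) cube([82, 82, 493]);
translate([2221, 1430, 0]) cube([82, 82, 493]);
translate([417, 124, 239]) cube([1804, 25, 148]);
translate([417, 1487, 239]) cube([1804, 25, 148]);
translate([335, 206, 239]) cube([25, 1224, 148]);
translate([2278, 206, 239]) cube([25, 1224, 148]);
translate([564, 124, 387]) cube([60, 1388, 23]);
translate([771, 124, 387]) cube([60, 1388, 23]);
translate([978, 124, 387]) cube([60, 1388, 23]);
translate([1185, 124, 387]) cube([60, 1388, 23]);
translate([1392, 124, 387]) cube([60, 1388, 23]);
translate([1599, 124, 387]) cube([60, 1388, 23]);
translate([1806, 124, 387]) cube([60, 1388, 23]);
translate([2013, 124, 387]) cube([60, 1388, 23]);


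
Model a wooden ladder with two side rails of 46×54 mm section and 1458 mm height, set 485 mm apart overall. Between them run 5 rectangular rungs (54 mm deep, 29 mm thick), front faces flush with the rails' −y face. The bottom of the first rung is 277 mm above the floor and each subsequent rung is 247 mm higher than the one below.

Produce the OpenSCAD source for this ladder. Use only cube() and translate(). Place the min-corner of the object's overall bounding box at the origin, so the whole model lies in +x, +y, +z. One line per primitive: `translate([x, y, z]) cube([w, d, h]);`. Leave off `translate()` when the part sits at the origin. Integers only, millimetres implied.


// rung span = 485 - 2*46 = 393
// rung[k] z = 277 + k*247
cube([46, 54, 1458]);
translate([439, 0, 0]) cube([46, 54, 1458]);
translate([46, 0, 277]) cube([393, 54, 29]);
translate([46, 0, 524]) cube([393, 54, 29]);
translate([46, 0, 771]) cube([393, 54, 29]);
translate([46, 0, 1018]) cube([393, 54, 29]);
translate([46, 0, 1265]) cube([393, 54, 29]);
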